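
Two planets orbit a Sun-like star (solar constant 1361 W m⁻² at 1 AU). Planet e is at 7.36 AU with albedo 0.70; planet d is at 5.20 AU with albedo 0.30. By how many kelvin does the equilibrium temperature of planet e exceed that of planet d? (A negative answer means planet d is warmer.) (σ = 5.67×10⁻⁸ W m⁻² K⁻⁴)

T_eq = [S₀(1−A)/(4σd²)]^(1/4), so T ∝ (1−A)^(1/4) / √d.
T₁ = [1361×0.30/(4×5.67×10⁻⁸×7.36²)]^(1/4) = 75.93 K.
T₂ = [1361×0.70/(4×5.67×10⁻⁸×5.20²)]^(1/4) = 111.64 K.

ΔT ≈ -35.7 K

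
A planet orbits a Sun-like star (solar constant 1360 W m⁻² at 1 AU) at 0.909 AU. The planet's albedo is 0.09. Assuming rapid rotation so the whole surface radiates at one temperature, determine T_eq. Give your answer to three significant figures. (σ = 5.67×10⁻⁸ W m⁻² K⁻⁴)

Flux at 0.909 AU: S = 1360/0.909² = 1650 W m⁻².
Energy balance: absorbed = emitted ⇒ πR²·S(1−A) = 4πR²·σT_eq⁴, so T_eq⁴ = S(1−A)/(4σ).
T_eq = [1650 × 0.91 / (4 × 5.67×10⁻⁸)]^(1/4) = (6.60×10⁹)^(1/4) = 285 K.

T_eq ≈ 285 K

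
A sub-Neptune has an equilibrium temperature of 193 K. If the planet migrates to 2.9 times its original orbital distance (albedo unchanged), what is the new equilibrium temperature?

T_eq ∝ L^(1/4) · d^(−1/2).
T′ = 193 / 2.9^(1/2) = 113 K.

T_eq ≈ 113 K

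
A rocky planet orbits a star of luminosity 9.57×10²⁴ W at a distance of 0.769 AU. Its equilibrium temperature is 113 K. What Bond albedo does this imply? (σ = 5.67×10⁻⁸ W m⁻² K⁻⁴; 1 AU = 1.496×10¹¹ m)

d = 0.769 AU = 1.15×10¹¹ m.
Flux: S = L/(4πd²) = 9.57×10²⁴/(4π×(1.15×10¹¹)²) = 57.5 W m⁻².
From T_eq⁴ = S(1−A)/(4σ): 1−A = 4σT_eq⁴/S.
1−A = 4 × 5.67×10⁻⁸ × (113)⁴ / 57.5 = 0.643.

A ≈ 0.36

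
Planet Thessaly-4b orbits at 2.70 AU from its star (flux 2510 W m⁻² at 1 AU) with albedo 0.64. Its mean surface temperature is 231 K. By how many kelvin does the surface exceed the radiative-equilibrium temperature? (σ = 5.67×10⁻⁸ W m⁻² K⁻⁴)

ΔT ≈ 78.1 K

S = 2510/2.70² = 344.3 W m⁻².
T_eq = [S(1−A)/(4σ)]^(1/4) = [344.3×0.36/(4×5.67×10⁻⁸)]^(1/4) = 152.9 K.
ΔT = T_surf − T_eq = 231 − 152.9.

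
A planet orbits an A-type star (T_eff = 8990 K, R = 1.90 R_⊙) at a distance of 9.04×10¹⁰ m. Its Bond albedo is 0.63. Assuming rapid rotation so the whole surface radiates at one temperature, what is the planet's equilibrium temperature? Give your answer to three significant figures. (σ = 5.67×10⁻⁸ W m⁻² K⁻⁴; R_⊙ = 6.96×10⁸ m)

R_⋆ = 1.90 × 6.96×10⁸ = 1.32×10⁹ m.
L = 4πR_⋆²σT_⋆⁴ = 4π(1.32×10⁹)² × 5.67×10⁻⁸ × (8990)⁴ = 8.14×10²⁷ W.
S = L/(4πd²) = 7.93×10⁴ W m⁻².
Energy balance: absorbed = emitted ⇒ πR²·S(1−A) = 4πR²·σT_eq⁴, so T_eq⁴ = S(1−A)/(4σ).
T_eq = [7.93×10⁴ × 0.37 / (4 × 5.67×10⁻⁸)]^(1/4) = (1.29×10¹¹)^(1/4) = 600 K.

T_eq ≈ 600 K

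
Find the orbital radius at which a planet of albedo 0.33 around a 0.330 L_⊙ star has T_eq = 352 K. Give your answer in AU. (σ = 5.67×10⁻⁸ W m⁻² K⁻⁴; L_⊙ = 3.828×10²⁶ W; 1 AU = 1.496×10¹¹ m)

d ≈ 0.294 AU

L = 0.330 × 3.828×10²⁶ = 1.26×10²⁶ W.
From T_eq⁴ = L(1−A)/(16πσd²): d = √[L(1−A)/(16πσT_eq⁴)].
d = √[1.26×10²⁶ × 0.67 / (16π × 5.67×10⁻⁸ × (352)⁴)] = 4.40×10¹⁰ m = 0.294 AU.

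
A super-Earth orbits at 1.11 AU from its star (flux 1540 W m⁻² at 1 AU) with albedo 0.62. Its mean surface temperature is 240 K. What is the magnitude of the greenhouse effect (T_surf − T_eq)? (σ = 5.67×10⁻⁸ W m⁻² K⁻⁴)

S = 1540/1.11² = 1250 W m⁻².
T_eq = [S(1−A)/(4σ)]^(1/4) = [1250×0.38/(4×5.67×10⁻⁸)]^(1/4) = 213.9 K.
ΔT = T_surf − T_eq = 240 − 213.9.

ΔT ≈ 26.1 K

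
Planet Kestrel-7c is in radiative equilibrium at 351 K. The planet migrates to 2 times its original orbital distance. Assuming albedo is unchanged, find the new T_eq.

T_eq ∝ L^(1/4) · d^(−1/2).
T′ = 351 / 2^(1/2) = 248 K.

T_eq ≈ 248 K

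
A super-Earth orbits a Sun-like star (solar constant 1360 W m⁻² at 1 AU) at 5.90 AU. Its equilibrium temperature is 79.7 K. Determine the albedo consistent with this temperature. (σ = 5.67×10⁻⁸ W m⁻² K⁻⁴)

A ≈ 0.77

Flux at 5.90 AU: S = 1360/5.90² = 39.1 W m⁻².
From T_eq⁴ = S(1−A)/(4σ): 1−A = 4σT_eq⁴/S.
1−A = 4 × 5.67×10⁻⁸ × (79.7)⁴ / 39.1 = 0.234.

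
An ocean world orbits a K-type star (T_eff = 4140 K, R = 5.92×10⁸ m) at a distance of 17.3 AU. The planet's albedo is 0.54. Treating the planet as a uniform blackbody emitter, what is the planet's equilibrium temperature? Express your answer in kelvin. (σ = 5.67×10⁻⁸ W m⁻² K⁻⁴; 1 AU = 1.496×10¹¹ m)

d = 17.3 AU = 2.59×10¹² m.
L = 4πR_⋆²σT_⋆⁴ = 4π(5.92×10⁸)² × 5.67×10⁻⁸ × (4140)⁴ = 7.34×10²⁵ W.
S = L/(4πd²) = 0.872 W m⁻².
Energy balance: absorbed = emitted ⇒ πR²·S(1−A) = 4πR²·σT_eq⁴, so T_eq⁴ = S(1−A)/(4σ).
T_eq = [0.872 × 0.46 / (4 × 5.67×10⁻⁸)]^(1/4) = (1.77×10⁶)^(1/4) = 36.5 K.

T_eq ≈ 36.5 K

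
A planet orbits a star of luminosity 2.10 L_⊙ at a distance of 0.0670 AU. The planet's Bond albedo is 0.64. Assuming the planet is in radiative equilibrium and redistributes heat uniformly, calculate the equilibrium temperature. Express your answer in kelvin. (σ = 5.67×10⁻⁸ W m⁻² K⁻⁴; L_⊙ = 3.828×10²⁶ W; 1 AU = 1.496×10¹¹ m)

d = 0.0670 AU = 1.00×10¹⁰ m.
L = 2.10 × 3.828×10²⁶ = 8.04×10²⁶ W.
Flux: S = L/(4πd²) = 8.04×10²⁶/(4π×(1.00×10¹⁰)²) = 6.37×10⁵ W m⁻².
Energy balance: absorbed = emitted ⇒ πR²·S(1−A) = 4πR²·σT_eq⁴, so T_eq⁴ = S(1−A)/(4σ).
T_eq = [6.37×10⁵ × 0.36 / (4 × 5.67×10⁻⁸)]^(1/4) = (1.01×10¹²)^(1/4) = 1000 K.

T_eq ≈ 1000 K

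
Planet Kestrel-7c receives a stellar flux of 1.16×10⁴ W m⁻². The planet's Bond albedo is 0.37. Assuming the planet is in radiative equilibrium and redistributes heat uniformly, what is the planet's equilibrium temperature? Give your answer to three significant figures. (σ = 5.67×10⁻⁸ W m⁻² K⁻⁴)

T_eq ≈ 424 K

Energy balance: absorbed = emitted ⇒ πR²·S(1−A) = 4πR²·σT_eq⁴, so T_eq⁴ = S(1−A)/(4σ).
T_eq = [1.16×10⁴ × 0.63 / (4 × 5.67×10⁻⁸)]^(1/4) = (3.22×10¹⁰)^(1/4) = 424 K.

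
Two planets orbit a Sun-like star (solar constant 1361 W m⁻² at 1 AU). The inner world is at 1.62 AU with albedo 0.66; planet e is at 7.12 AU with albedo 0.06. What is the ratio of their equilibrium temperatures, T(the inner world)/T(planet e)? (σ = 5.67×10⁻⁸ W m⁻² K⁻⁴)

T_eq = [S₀(1−A)/(4σd²)]^(1/4), so T ∝ (1−A)^(1/4) / √d.
T₁ = [1361×0.34/(4×5.67×10⁻⁸×1.62²)]^(1/4) = 166.98 K.
T₂ = [1361×0.94/(4×5.67×10⁻⁸×7.12²)]^(1/4) = 102.71 K.

T₁/T₂ ≈ 1.626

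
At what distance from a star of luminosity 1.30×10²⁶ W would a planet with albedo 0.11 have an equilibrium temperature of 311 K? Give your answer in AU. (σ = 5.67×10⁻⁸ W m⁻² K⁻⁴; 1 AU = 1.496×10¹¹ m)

From T_eq⁴ = L(1−A)/(16πσd²): d = √[L(1−A)/(16πσT_eq⁴)].
d = √[1.30×10²⁶ × 0.89 / (16π × 5.67×10⁻⁸ × (311)⁴)] = 6.59×10¹⁰ m = 0.440 AU.

d ≈ 0.440 AU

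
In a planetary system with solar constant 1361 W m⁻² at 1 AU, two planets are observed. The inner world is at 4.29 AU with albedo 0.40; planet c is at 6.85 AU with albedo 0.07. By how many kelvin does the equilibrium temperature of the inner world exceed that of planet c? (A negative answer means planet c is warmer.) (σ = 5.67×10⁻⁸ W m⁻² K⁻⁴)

T_eq = [S₀(1−A)/(4σd²)]^(1/4), so T ∝ (1−A)^(1/4) / √d.
T₁ = [1361×0.60/(4×5.67×10⁻⁸×4.29²)]^(1/4) = 118.27 K.
T₂ = [1361×0.93/(4×5.67×10⁻⁸×6.85²)]^(1/4) = 104.43 K.

ΔT ≈ 13.8 K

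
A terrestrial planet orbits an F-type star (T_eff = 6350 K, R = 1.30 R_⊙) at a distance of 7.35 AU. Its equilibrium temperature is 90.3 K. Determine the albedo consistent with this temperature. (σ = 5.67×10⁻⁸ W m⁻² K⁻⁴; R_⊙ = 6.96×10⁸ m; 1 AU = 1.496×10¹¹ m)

R_⋆ = 1.30 × 6.96×10⁸ = 9.05×10⁸ m.
d = 7.35 AU = 1.10×10¹² m.
L = 4πR_⋆²σT_⋆⁴ = 4π(9.05×10⁸)² × 5.67×10⁻⁸ × (6350)⁴ = 9.48×10²⁶ W.
S = L/(4πd²) = 62.4 W m⁻².
From T_eq⁴ = S(1−A)/(4σ): 1−A = 4σT_eq⁴/S.
1−A = 4 × 5.67×10⁻⁸ × (90.3)⁴ / 62.4 = 0.242.

A ≈ 0.76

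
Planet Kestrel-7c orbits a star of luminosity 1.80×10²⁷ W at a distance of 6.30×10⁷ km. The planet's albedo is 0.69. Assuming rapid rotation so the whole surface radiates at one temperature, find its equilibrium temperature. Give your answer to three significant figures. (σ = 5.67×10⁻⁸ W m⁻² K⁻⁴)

T_eq ≈ 471 K

d = 6.30×10⁷ km = 6.30×10¹⁰ m.
Flux: S = L/(4πd²) = 1.80×10²⁷/(4π×(6.30×10¹⁰)²) = 3.61×10⁴ W m⁻².
Energy balance: absorbed = emitted ⇒ πR²·S(1−A) = 4πR²·σT_eq⁴, so T_eq⁴ = S(1−A)/(4σ).
T_eq = [3.61×10⁴ × 0.31 / (4 × 5.67×10⁻⁸)]^(1/4) = (4.93×10¹⁰)^(1/4) = 471 K.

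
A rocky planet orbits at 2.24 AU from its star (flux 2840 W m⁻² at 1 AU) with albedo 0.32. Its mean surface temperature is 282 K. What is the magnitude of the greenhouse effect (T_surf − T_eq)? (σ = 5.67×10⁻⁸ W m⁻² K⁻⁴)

S = 2840/2.24² = 566.0 W m⁻².
T_eq = [S(1−A)/(4σ)]^(1/4) = [566.0×0.68/(4×5.67×10⁻⁸)]^(1/4) = 203.0 K.
ΔT = T_surf − T_eq = 282 − 203.0.

ΔT ≈ 79.0 K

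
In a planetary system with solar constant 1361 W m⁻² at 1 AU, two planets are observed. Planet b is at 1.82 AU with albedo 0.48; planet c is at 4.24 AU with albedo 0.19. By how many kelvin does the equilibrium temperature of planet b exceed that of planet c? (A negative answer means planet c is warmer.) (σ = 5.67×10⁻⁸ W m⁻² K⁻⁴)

T_eq = [S₀(1−A)/(4σd²)]^(1/4), so T ∝ (1−A)^(1/4) / √d.
T₁ = [1361×0.52/(4×5.67×10⁻⁸×1.82²)]^(1/4) = 175.19 K.
T₂ = [1361×0.81/(4×5.67×10⁻⁸×4.24²)]^(1/4) = 128.23 K.

ΔT ≈ 47.0 K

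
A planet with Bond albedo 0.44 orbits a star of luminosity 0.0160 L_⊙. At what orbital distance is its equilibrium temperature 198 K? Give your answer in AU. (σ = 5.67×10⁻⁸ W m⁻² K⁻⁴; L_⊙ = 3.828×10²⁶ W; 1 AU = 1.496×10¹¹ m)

d ≈ 0.187 AU

L = 0.0160 × 3.828×10²⁶ = 6.12×10²⁴ W.
From T_eq⁴ = L(1−A)/(16πσd²): d = √[L(1−A)/(16πσT_eq⁴)].
d = √[6.12×10²⁴ × 0.56 / (16π × 5.67×10⁻⁸ × (198)⁴)] = 2.80×10¹⁰ m = 0.187 AU.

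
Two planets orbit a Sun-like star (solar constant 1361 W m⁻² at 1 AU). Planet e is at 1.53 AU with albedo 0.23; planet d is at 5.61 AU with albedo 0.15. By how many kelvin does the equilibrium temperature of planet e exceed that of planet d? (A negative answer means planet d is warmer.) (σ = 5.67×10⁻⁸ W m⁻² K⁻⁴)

ΔT ≈ 98.0 K

T_eq = [S₀(1−A)/(4σd²)]^(1/4), so T ∝ (1−A)^(1/4) / √d.
T₁ = [1361×0.77/(4×5.67×10⁻⁸×1.53²)]^(1/4) = 210.78 K.
T₂ = [1361×0.85/(4×5.67×10⁻⁸×5.61²)]^(1/4) = 112.83 K.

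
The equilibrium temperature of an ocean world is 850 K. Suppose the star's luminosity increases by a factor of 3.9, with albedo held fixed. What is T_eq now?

T_eq ≈ 1190 K

T_eq ∝ L^(1/4) · d^(−1/2).
T′ = 850 × 3.9^(1/4) = 1190 K.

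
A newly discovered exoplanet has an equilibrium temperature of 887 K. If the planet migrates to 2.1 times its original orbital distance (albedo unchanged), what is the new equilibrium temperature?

T_eq ∝ L^(1/4) · d^(−1/2).
T′ = 887 / 2.1^(1/2) = 612 K.

T_eq ≈ 612 K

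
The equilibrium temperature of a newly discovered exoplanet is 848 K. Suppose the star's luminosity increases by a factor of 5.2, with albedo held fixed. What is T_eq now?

T_eq ≈ 1280 K

T_eq ∝ L^(1/4) · d^(−1/2).
T′ = 848 × 5.2^(1/4) = 1280 K.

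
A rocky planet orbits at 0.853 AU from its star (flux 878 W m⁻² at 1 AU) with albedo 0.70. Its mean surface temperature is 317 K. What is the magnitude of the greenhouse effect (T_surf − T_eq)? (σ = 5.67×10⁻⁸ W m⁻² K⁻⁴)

ΔT ≈ 117.1 K

S = 878/0.853² = 1207 W m⁻².
T_eq = [S(1−A)/(4σ)]^(1/4) = [1207×0.30/(4×5.67×10⁻⁸)]^(1/4) = 199.9 K.
ΔT = T_surf − T_eq = 317 − 199.9.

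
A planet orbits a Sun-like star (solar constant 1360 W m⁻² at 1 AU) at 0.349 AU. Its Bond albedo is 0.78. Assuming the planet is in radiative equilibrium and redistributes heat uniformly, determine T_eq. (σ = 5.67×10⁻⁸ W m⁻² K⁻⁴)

T_eq ≈ 323 K

Flux at 0.349 AU: S = 1360/0.349² = 1.12×10⁴ W m⁻².
Energy balance: absorbed = emitted ⇒ πR²·S(1−A) = 4πR²·σT_eq⁴, so T_eq⁴ = S(1−A)/(4σ).
T_eq = [1.12×10⁴ × 0.22 / (4 × 5.67×10⁻⁸)]^(1/4) = (1.08×10¹⁰)^(1/4) = 323 K.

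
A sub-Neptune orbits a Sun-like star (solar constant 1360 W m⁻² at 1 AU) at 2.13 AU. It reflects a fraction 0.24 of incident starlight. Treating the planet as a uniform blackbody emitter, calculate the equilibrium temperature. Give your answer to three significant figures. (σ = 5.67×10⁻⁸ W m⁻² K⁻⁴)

T_eq ≈ 178 K

Flux at 2.13 AU: S = 1360/2.13² = 300 W m⁻².
Energy balance: absorbed = emitted ⇒ πR²·S(1−A) = 4πR²·σT_eq⁴, so T_eq⁴ = S(1−A)/(4σ).
T_eq = [300 × 0.76 / (4 × 5.67×10⁻⁸)]^(1/4) = (1.00×10⁹)^(1/4) = 178 K.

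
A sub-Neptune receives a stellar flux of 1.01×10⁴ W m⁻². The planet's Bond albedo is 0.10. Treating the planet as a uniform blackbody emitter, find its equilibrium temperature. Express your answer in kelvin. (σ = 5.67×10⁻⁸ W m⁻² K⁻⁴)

Energy balance: absorbed = emitted ⇒ πR²·S(1−A) = 4πR²·σT_eq⁴, so T_eq⁴ = S(1−A)/(4σ).
T_eq = [1.01×10⁴ × 0.90 / (4 × 5.67×10⁻⁸)]^(1/4) = (4.01×10¹⁰)^(1/4) = 447 K.

T_eq ≈ 447 K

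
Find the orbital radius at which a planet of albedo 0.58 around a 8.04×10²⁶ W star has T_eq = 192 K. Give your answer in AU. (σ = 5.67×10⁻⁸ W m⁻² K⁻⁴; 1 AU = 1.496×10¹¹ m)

From T_eq⁴ = L(1−A)/(16πσd²): d = √[L(1−A)/(16πσT_eq⁴)].
d = √[8.04×10²⁶ × 0.42 / (16π × 5.67×10⁻⁸ × (192)⁴)] = 2.95×10¹¹ m = 1.97 AU.

d ≈ 1.97 AU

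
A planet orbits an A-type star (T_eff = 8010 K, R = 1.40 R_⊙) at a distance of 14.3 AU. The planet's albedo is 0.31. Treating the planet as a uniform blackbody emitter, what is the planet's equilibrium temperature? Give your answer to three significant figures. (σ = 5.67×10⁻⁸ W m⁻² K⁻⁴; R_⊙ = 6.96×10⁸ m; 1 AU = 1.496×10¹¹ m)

R_⋆ = 1.40 × 6.96×10⁸ = 9.74×10⁸ m.
d = 14.3 AU = 2.14×10¹² m.
L = 4πR_⋆²σT_⋆⁴ = 4π(9.74×10⁸)² × 5.67×10⁻⁸ × (8010)⁴ = 2.78×10²⁷ W.
S = L/(4πd²) = 48.4 W m⁻².
Energy balance: absorbed = emitted ⇒ πR²·S(1−A) = 4πR²·σT_eq⁴, so T_eq⁴ = S(1−A)/(4σ).
T_eq = [48.4 × 0.69 / (4 × 5.67×10⁻⁸)]^(1/4) = (1.47×10⁸)^(1/4) = 110 K.

T_eq ≈ 110 K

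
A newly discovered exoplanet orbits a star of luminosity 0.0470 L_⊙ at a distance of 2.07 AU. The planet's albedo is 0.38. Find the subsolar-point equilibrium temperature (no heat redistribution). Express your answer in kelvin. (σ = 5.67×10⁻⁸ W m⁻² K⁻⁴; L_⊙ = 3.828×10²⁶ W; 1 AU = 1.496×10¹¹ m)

d = 2.07 AU = 3.10×10¹¹ m.
L = 0.0470 × 3.828×10²⁶ = 1.80×10²⁵ W.
Flux: S = L/(4πd²) = 1.80×10²⁵/(4π×(3.10×10¹¹)²) = 14.9 W m⁻².
At the subsolar point the surface absorbs S(1−A) and emits σT⁴ per unit area — no factor of 4, since only the local patch is in balance.
T = [14.9 × 0.62 / 5.67×10⁻⁸]^(1/4) = (1.63×10⁸)^(1/4) = 113 K.

T_ss ≈ 113 K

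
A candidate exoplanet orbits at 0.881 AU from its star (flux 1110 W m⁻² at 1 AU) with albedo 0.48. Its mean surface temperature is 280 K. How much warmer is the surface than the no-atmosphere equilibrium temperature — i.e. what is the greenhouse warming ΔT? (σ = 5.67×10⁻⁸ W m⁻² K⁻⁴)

ΔT ≈ 40.7 K

S = 1110/0.881² = 1430 W m⁻².
T_eq = [S(1−A)/(4σ)]^(1/4) = [1430×0.52/(4×5.67×10⁻⁸)]^(1/4) = 239.3 K.
ΔT = T_surf − T_eq = 280 − 239.3.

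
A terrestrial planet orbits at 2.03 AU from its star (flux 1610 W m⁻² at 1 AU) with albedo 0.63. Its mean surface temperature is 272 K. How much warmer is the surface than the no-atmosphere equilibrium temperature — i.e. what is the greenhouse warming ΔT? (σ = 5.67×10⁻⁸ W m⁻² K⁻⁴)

ΔT ≈ 113.1 K

S = 1610/2.03² = 390.7 W m⁻².
T_eq = [S(1−A)/(4σ)]^(1/4) = [390.7×0.37/(4×5.67×10⁻⁸)]^(1/4) = 158.9 K.
ΔT = T_surf − T_eq = 272 − 158.9.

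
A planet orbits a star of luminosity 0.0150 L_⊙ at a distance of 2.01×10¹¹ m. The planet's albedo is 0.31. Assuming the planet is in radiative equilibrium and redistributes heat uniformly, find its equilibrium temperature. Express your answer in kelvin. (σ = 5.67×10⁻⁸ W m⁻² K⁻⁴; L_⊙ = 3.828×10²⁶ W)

L = 0.0150 × 3.828×10²⁶ = 5.74×10²⁴ W.
Flux: S = L/(4πd²) = 5.74×10²⁴/(4π×(2.01×10¹¹)²) = 11.3 W m⁻².
Energy balance: absorbed = emitted ⇒ πR²·S(1−A) = 4πR²·σT_eq⁴, so T_eq⁴ = S(1−A)/(4σ).
T_eq = [11.3 × 0.69 / (4 × 5.67×10⁻⁸)]^(1/4) = (3.44×10⁷)^(1/4) = 76.6 K.

T_eq ≈ 76.6 K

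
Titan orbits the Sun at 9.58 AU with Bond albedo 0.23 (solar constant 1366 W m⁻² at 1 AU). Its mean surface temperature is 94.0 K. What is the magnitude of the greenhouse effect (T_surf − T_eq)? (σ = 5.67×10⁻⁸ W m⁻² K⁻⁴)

S = 1366/9.58² = 14.88 W m⁻².
T_eq = [S(1−A)/(4σ)]^(1/4) = [14.88×0.77/(4×5.67×10⁻⁸)]^(1/4) = 84.3 K.
ΔT = T_surf − T_eq = 94 − 84.3.

ΔT ≈ 9.7 K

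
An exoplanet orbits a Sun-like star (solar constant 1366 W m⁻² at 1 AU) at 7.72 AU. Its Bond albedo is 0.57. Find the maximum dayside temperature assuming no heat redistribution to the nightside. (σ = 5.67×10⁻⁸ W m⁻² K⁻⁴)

T_ss ≈ 115 K

Flux at 7.72 AU: S = 1366/7.72² = 22.9 W m⁻².
With no redistribution each surface element balances locally: S(1−A) = σT⁴.
T = [22.9 × 0.43 / 5.67×10⁻⁸]^(1/4) = (1.74×10⁸)^(1/4) = 115 K.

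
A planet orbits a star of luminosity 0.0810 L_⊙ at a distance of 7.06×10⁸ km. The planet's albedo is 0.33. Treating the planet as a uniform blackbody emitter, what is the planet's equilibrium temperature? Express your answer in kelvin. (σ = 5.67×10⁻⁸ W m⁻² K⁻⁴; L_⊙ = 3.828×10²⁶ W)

d = 7.06×10⁸ km = 7.06×10¹¹ m.
L = 0.0810 × 3.828×10²⁶ = 3.10×10²⁵ W.
Flux: S = L/(4πd²) = 3.10×10²⁵/(4π×(7.06×10¹¹)²) = 4.95 W m⁻².
Energy balance: absorbed = emitted ⇒ πR²·S(1−A) = 4πR²·σT_eq⁴, so T_eq⁴ = S(1−A)/(4σ).
T_eq = [4.95 × 0.67 / (4 × 5.67×10⁻⁸)]^(1/4) = (1.46×10⁷)^(1/4) = 61.8 K.

T_eq ≈ 61.8 K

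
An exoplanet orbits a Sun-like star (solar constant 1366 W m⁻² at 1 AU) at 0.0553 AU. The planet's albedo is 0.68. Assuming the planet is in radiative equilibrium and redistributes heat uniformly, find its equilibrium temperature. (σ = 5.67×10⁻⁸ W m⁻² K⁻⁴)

T_eq ≈ 891 K

Flux at 0.0553 AU: S = 1366/0.0553² = 4.47×10⁵ W m⁻².
Energy balance: absorbed = emitted ⇒ πR²·S(1−A) = 4πR²·σT_eq⁴, so T_eq⁴ = S(1−A)/(4σ).
T_eq = [4.47×10⁵ × 0.32 / (4 × 5.67×10⁻⁸)]^(1/4) = (6.30×10¹¹)^(1/4) = 891 K.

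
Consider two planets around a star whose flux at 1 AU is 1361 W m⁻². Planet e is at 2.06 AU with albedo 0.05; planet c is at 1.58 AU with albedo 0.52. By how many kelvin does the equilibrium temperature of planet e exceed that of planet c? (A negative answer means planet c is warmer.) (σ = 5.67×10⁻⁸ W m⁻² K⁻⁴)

T_eq = [S₀(1−A)/(4σd²)]^(1/4), so T ∝ (1−A)^(1/4) / √d.
T₁ = [1361×0.95/(4×5.67×10⁻⁸×2.06²)]^(1/4) = 191.45 K.
T₂ = [1361×0.48/(4×5.67×10⁻⁸×1.58²)]^(1/4) = 184.30 K.

ΔT ≈ 7.1 K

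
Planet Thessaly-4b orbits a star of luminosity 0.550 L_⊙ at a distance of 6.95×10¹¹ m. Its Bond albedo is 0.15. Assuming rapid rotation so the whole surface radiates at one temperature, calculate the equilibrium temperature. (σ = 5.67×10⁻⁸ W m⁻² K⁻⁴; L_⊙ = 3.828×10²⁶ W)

T_eq ≈ 107 K

L = 0.550 × 3.828×10²⁶ = 2.11×10²⁶ W.
Flux: S = L/(4πd²) = 2.11×10²⁶/(4π×(6.95×10¹¹)²) = 34.7 W m⁻².
Energy balance: absorbed = emitted ⇒ πR²·S(1−A) = 4πR²·σT_eq⁴, so T_eq⁴ = S(1−A)/(4σ).
T_eq = [34.7 × 0.85 / (4 × 5.67×10⁻⁸)]^(1/4) = (1.30×10⁸)^(1/4) = 107 K.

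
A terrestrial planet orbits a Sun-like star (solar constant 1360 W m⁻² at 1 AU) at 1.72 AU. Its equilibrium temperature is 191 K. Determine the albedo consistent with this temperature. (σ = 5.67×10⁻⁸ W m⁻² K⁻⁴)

A ≈ 0.34

Flux at 1.72 AU: S = 1360/1.72² = 460 W m⁻².
From T_eq⁴ = S(1−A)/(4σ): 1−A = 4σT_eq⁴/S.
1−A = 4 × 5.67×10⁻⁸ × (191)⁴ / 460 = 0.657.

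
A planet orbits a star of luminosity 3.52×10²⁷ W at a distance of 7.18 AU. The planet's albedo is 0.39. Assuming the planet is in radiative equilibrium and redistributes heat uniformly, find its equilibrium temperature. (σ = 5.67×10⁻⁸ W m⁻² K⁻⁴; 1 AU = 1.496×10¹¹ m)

d = 7.18 AU = 1.07×10¹² m.
Flux: S = L/(4πd²) = 3.52×10²⁷/(4π×(1.07×10¹²)²) = 243 W m⁻².
Energy balance: absorbed = emitted ⇒ πR²·S(1−A) = 4πR²·σT_eq⁴, so T_eq⁴ = S(1−A)/(4σ).
T_eq = [243 × 0.61 / (4 × 5.67×10⁻⁸)]^(1/4) = (6.53×10⁸)^(1/4) = 160 K.

T_eq ≈ 160 K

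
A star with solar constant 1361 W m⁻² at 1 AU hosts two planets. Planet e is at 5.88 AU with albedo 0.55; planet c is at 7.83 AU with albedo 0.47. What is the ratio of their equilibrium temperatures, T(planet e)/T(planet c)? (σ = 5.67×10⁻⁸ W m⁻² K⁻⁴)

T₁/T₂ ≈ 1.108

T_eq = [S₀(1−A)/(4σd²)]^(1/4), so T ∝ (1−A)^(1/4) / √d.
T₁ = [1361×0.45/(4×5.67×10⁻⁸×5.88²)]^(1/4) = 94.01 K.
T₂ = [1361×0.53/(4×5.67×10⁻⁸×7.83²)]^(1/4) = 84.87 K.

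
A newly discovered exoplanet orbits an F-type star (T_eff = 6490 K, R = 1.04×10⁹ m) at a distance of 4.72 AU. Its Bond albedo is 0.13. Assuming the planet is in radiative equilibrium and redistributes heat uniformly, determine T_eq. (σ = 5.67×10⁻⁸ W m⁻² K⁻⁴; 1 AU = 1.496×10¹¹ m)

T_eq ≈ 170 K

d = 4.72 AU = 7.06×10¹¹ m.
L = 4πR_⋆²σT_⋆⁴ = 4π(1.04×10⁹)² × 5.67×10⁻⁸ × (6490)⁴ = 1.37×10²⁷ W.
S = L/(4πd²) = 218 W m⁻².
Energy balance: absorbed = emitted ⇒ πR²·S(1−A) = 4πR²·σT_eq⁴, so T_eq⁴ = S(1−A)/(4σ).
T_eq = [218 × 0.87 / (4 × 5.67×10⁻⁸)]^(1/4) = (8.37×10⁸)^(1/4) = 170 K.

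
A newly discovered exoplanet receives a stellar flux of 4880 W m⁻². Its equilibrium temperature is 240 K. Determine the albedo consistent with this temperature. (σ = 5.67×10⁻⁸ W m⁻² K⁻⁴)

From T_eq⁴ = S(1−A)/(4σ): 1−A = 4σT_eq⁴/S.
1−A = 4 × 5.67×10⁻⁸ × (240)⁴ / 4880 = 0.154.

A ≈ 0.85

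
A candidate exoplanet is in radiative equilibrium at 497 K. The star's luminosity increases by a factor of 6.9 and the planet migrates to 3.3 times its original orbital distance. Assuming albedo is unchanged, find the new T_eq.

T_eq ≈ 443 K

T_eq ∝ L^(1/4) · d^(−1/2).
T′ = 497 × 6.9^(1/4) / 3.3^(1/2) = 443 K.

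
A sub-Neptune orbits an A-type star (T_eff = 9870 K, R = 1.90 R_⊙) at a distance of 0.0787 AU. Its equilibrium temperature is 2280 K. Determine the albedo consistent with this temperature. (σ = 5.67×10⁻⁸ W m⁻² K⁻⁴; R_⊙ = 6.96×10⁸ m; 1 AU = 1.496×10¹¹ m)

A ≈ 0.10

R_⋆ = 1.90 × 6.96×10⁸ = 1.32×10⁹ m.
d = 0.0787 AU = 1.18×10¹⁰ m.
L = 4πR_⋆²σT_⋆⁴ = 4π(1.32×10⁹)² × 5.67×10⁻⁸ × (9870)⁴ = 1.18×10²⁸ W.
S = L/(4πd²) = 6.79×10⁶ W m⁻².
From T_eq⁴ = S(1−A)/(4σ): 1−A = 4σT_eq⁴/S.
1−A = 4 × 5.67×10⁻⁸ × (2280)⁴ / 6.79×10⁶ = 0.903.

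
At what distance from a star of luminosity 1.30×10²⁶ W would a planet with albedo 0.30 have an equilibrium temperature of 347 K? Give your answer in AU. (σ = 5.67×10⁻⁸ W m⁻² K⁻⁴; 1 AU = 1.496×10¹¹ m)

From T_eq⁴ = L(1−A)/(16πσd²): d = √[L(1−A)/(16πσT_eq⁴)].
d = √[1.30×10²⁶ × 0.70 / (16π × 5.67×10⁻⁸ × (347)⁴)] = 4.69×10¹⁰ m = 0.314 AU.

d ≈ 0.314 AU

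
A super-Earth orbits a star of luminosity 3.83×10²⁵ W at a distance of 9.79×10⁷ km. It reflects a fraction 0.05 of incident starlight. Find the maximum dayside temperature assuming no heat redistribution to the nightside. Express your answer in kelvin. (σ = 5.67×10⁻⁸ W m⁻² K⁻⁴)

T_ss ≈ 270 K

d = 9.79×10⁷ km = 9.79×10¹⁰ m.
Flux: S = L/(4πd²) = 3.83×10²⁵/(4π×(9.79×10¹⁰)²) = 318 W m⁻².
With no redistribution each surface element balances locally: S(1−A) = σT⁴.
T = [318 × 0.95 / 5.67×10⁻⁸]^(1/4) = (5.33×10⁹)^(1/4) = 270 K.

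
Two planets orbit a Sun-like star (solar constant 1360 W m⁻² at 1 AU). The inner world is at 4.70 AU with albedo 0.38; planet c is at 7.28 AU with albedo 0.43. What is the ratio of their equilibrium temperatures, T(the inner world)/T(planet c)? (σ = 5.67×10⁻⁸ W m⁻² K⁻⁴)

T₁/T₂ ≈ 1.271

T_eq = [S₀(1−A)/(4σd²)]^(1/4), so T ∝ (1−A)^(1/4) / √d.
T₁ = [1360×0.62/(4×5.67×10⁻⁸×4.70²)]^(1/4) = 113.90 K.
T₂ = [1360×0.57/(4×5.67×10⁻⁸×7.28²)]^(1/4) = 89.61 K.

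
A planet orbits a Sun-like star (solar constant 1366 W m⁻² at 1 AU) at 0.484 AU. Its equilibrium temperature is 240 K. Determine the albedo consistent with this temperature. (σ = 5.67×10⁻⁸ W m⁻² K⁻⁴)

A ≈ 0.87

Flux at 0.484 AU: S = 1366/0.484² = 5830 W m⁻².
From T_eq⁴ = S(1−A)/(4σ): 1−A = 4σT_eq⁴/S.
1−A = 4 × 5.67×10⁻⁸ × (240)⁴ / 5830 = 0.129.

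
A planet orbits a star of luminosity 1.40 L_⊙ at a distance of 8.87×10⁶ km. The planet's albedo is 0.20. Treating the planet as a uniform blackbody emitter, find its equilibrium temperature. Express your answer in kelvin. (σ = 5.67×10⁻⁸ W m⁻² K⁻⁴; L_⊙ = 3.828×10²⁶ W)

d = 8.87×10⁶ km = 8.87×10⁹ m.
L = 1.40 × 3.828×10²⁶ = 5.36×10²⁶ W.
Flux: S = L/(4πd²) = 5.36×10²⁶/(4π×(8.87×10⁹)²) = 5.42×10⁵ W m⁻².
Energy balance: absorbed = emitted ⇒ πR²·S(1−A) = 4πR²·σT_eq⁴, so T_eq⁴ = S(1−A)/(4σ).
T_eq = [5.42×10⁵ × 0.80 / (4 × 5.67×10⁻⁸)]^(1/4) = (1.91×10¹²)^(1/4) = 1180 K.

T_eq ≈ 1180 K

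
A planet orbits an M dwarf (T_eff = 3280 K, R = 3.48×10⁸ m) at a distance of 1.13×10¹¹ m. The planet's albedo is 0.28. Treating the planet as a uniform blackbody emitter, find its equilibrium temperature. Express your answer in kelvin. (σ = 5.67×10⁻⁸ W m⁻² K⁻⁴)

L = 4πR_⋆²σT_⋆⁴ = 4π(3.48×10⁸)² × 5.67×10⁻⁸ × (3280)⁴ = 9.99×10²⁴ W.
S = L/(4πd²) = 62.2 W m⁻².
Energy balance: absorbed = emitted ⇒ πR²·S(1−A) = 4πR²·σT_eq⁴, so T_eq⁴ = S(1−A)/(4σ).
T_eq = [62.2 × 0.72 / (4 × 5.67×10⁻⁸)]^(1/4) = (1.98×10⁸)^(1/4) = 119 K.

T_eq ≈ 119 K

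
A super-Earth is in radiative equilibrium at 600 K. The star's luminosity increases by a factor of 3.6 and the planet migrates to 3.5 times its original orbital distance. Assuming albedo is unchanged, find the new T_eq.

T_eq ≈ 442 K

T_eq ∝ L^(1/4) · d^(−1/2).
T′ = 600 × 3.6^(1/4) / 3.5^(1/2) = 442 K.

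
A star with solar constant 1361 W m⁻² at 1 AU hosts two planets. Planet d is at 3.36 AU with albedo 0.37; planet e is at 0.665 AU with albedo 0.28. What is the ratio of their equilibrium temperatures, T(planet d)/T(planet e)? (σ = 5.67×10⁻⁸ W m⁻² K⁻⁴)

T₁/T₂ ≈ 0.430

T_eq = [S₀(1−A)/(4σd²)]^(1/4), so T ∝ (1−A)^(1/4) / √d.
T₁ = [1361×0.63/(4×5.67×10⁻⁸×3.36²)]^(1/4) = 135.28 K.
T₂ = [1361×0.72/(4×5.67×10⁻⁸×0.665²)]^(1/4) = 314.40 K.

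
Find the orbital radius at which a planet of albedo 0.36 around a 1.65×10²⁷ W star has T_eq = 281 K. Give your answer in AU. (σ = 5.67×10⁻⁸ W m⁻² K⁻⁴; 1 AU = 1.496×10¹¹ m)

d ≈ 1.63 AU

From T_eq⁴ = L(1−A)/(16πσd²): d = √[L(1−A)/(16πσT_eq⁴)].
d = √[1.65×10²⁷ × 0.64 / (16π × 5.67×10⁻⁸ × (281)⁴)] = 2.44×10¹¹ m = 1.63 AU.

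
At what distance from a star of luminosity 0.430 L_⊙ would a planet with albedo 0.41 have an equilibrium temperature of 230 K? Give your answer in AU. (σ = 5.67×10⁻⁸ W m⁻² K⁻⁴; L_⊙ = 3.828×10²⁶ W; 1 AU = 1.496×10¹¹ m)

d ≈ 0.738 AU

L = 0.430 × 3.828×10²⁶ = 1.65×10²⁶ W.
From T_eq⁴ = L(1−A)/(16πσd²): d = √[L(1−A)/(16πσT_eq⁴)].
d = √[1.65×10²⁶ × 0.59 / (16π × 5.67×10⁻⁸ × (230)⁴)] = 1.10×10¹¹ m = 0.738 AU.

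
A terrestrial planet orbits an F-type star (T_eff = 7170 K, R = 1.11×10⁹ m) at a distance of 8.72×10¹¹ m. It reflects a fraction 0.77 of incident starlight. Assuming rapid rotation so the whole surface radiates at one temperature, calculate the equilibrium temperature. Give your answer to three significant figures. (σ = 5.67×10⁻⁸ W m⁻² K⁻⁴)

T_eq ≈ 125 K

L = 4πR_⋆²σT_⋆⁴ = 4π(1.11×10⁹)² × 5.67×10⁻⁸ × (7170)⁴ = 2.32×10²⁷ W.
S = L/(4πd²) = 243 W m⁻².
Energy balance: absorbed = emitted ⇒ πR²·S(1−A) = 4πR²·σT_eq⁴, so T_eq⁴ = S(1−A)/(4σ).
T_eq = [243 × 0.23 / (4 × 5.67×10⁻⁸)]^(1/4) = (2.46×10⁸)^(1/4) = 125 K.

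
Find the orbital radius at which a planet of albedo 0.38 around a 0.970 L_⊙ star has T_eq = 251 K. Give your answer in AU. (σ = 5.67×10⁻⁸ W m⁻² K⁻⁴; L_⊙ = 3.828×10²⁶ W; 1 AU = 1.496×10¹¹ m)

d ≈ 0.954 AU

L = 0.970 × 3.828×10²⁶ = 3.71×10²⁶ W.
From T_eq⁴ = L(1−A)/(16πσd²): d = √[L(1−A)/(16πσT_eq⁴)].
d = √[3.71×10²⁶ × 0.62 / (16π × 5.67×10⁻⁸ × (251)⁴)] = 1.43×10¹¹ m = 0.954 AU.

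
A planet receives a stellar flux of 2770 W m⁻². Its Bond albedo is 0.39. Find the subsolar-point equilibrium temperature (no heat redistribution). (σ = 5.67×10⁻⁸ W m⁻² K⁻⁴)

T_ss ≈ 415 K

At the subsolar point the surface absorbs S(1−A) and emits σT⁴ per unit area — no factor of 4, since only the local patch is in balance.
T = [2770 × 0.61 / 5.67×10⁻⁸]^(1/4) = (2.98×10¹⁰)^(1/4) = 415 K.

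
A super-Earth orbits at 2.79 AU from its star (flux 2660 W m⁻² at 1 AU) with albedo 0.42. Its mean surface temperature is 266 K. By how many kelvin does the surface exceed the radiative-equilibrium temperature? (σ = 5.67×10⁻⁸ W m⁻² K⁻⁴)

ΔT ≈ 94.1 K

S = 2660/2.79² = 341.7 W m⁻².
T_eq = [S(1−A)/(4σ)]^(1/4) = [341.7×0.58/(4×5.67×10⁻⁸)]^(1/4) = 171.9 K.
ΔT = T_surf − T_eq = 266 − 171.9.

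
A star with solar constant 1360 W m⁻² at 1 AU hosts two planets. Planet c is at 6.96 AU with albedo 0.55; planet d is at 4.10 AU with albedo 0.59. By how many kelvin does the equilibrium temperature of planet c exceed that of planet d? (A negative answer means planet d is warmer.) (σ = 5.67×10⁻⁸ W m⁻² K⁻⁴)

T_eq = [S₀(1−A)/(4σd²)]^(1/4), so T ∝ (1−A)^(1/4) / √d.
T₁ = [1360×0.45/(4×5.67×10⁻⁸×6.96²)]^(1/4) = 86.39 K.
T₂ = [1360×0.41/(4×5.67×10⁻⁸×4.10²)]^(1/4) = 109.97 K.

ΔT ≈ -23.6 K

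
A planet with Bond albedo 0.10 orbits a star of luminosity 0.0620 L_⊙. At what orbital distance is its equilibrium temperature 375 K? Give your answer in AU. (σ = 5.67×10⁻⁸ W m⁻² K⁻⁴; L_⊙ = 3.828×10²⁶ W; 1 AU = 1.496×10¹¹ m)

L = 0.0620 × 3.828×10²⁶ = 2.37×10²⁵ W.
From T_eq⁴ = L(1−A)/(16πσd²): d = √[L(1−A)/(16πσT_eq⁴)].
d = √[2.37×10²⁵ × 0.90 / (16π × 5.67×10⁻⁸ × (375)⁴)] = 1.95×10¹⁰ m = 0.130 AU.

d ≈ 0.130 AU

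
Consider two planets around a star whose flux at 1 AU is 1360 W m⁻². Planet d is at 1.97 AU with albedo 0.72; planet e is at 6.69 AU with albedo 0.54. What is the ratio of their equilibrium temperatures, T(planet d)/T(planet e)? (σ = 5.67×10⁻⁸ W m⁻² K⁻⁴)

T_eq = [S₀(1−A)/(4σd²)]^(1/4), so T ∝ (1−A)^(1/4) / √d.
T₁ = [1360×0.28/(4×5.67×10⁻⁸×1.97²)]^(1/4) = 144.22 K.
T₂ = [1360×0.46/(4×5.67×10⁻⁸×6.69²)]^(1/4) = 88.60 K.

T₁/T₂ ≈ 1.628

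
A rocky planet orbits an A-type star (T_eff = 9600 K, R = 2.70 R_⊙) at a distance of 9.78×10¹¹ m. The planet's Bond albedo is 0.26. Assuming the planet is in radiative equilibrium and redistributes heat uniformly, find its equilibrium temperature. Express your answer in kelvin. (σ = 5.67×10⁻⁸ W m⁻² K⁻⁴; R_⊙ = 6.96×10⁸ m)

T_eq ≈ 276 K

R_⋆ = 2.70 × 6.96×10⁸ = 1.88×10⁹ m.
L = 4πR_⋆²σT_⋆⁴ = 4π(1.88×10⁹)² × 5.67×10⁻⁸ × (9600)⁴ = 2.14×10²⁸ W.
S = L/(4πd²) = 1780 W m⁻².
Energy balance: absorbed = emitted ⇒ πR²·S(1−A) = 4πR²·σT_eq⁴, so T_eq⁴ = S(1−A)/(4σ).
T_eq = [1780 × 0.74 / (4 × 5.67×10⁻⁸)]^(1/4) = (5.80×10⁹)^(1/4) = 276 K.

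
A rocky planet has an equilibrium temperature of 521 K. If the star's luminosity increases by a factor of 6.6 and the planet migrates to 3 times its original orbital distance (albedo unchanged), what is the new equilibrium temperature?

T_eq ∝ L^(1/4) · d^(−1/2).
T′ = 521 × 6.6^(1/4) / 3^(1/2) = 482 K.

T_eq ≈ 482 K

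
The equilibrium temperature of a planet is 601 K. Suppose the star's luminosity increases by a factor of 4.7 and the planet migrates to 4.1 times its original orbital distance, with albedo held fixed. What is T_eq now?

T_eq ≈ 437 K

T_eq ∝ L^(1/4) · d^(−1/2).
T′ = 601 × 4.7^(1/4) / 4.1^(1/2) = 437 K.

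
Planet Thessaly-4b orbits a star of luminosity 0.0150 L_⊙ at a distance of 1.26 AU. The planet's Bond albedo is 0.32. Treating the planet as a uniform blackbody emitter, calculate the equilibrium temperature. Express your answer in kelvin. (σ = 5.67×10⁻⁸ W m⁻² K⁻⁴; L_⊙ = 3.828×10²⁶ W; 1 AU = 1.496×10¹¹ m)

T_eq ≈ 78.8 K

d = 1.26 AU = 1.88×10¹¹ m.
L = 0.0150 × 3.828×10²⁶ = 5.74×10²⁴ W.
Flux: S = L/(4πd²) = 5.74×10²⁴/(4π×(1.88×10¹¹)²) = 12.9 W m⁻².
Energy balance: absorbed = emitted ⇒ πR²·S(1−A) = 4πR²·σT_eq⁴, so T_eq⁴ = S(1−A)/(4σ).
T_eq = [12.9 × 0.68 / (4 × 5.67×10⁻⁸)]^(1/4) = (3.86×10⁷)^(1/4) = 78.8 K.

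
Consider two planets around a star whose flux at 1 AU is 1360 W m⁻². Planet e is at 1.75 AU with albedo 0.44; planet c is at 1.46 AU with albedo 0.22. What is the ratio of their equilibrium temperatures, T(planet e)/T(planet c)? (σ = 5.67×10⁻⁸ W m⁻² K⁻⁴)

T₁/T₂ ≈ 0.841

T_eq = [S₀(1−A)/(4σd²)]^(1/4), so T ∝ (1−A)^(1/4) / √d.
T₁ = [1360×0.56/(4×5.67×10⁻⁸×1.75²)]^(1/4) = 181.97 K.
T₂ = [1360×0.78/(4×5.67×10⁻⁸×1.46²)]^(1/4) = 216.43 K.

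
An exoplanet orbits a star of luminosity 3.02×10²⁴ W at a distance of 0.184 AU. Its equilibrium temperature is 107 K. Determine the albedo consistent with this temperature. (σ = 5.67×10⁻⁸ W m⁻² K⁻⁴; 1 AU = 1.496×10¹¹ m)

d = 0.184 AU = 2.75×10¹⁰ m.
Flux: S = L/(4πd²) = 3.02×10²⁴/(4π×(2.75×10¹⁰)²) = 317 W m⁻².
From T_eq⁴ = S(1−A)/(4σ): 1−A = 4σT_eq⁴/S.
1−A = 4 × 5.67×10⁻⁸ × (107)⁴ / 317 = 0.094.

A ≈ 0.91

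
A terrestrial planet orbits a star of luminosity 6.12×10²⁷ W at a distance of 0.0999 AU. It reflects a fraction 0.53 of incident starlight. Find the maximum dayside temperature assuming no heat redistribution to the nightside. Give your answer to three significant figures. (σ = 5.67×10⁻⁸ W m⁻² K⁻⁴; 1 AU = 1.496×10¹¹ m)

d = 0.0999 AU = 1.49×10¹⁰ m.
Flux: S = L/(4πd²) = 6.12×10²⁷/(4π×(1.49×10¹⁰)²) = 2.18×10⁶ W m⁻².
With no redistribution each surface element balances locally: S(1−A) = σT⁴.
T = [2.18×10⁶ × 0.47 / 5.67×10⁻⁸]^(1/4) = (1.81×10¹³)^(1/4) = 2060 K.

T_ss ≈ 2060 K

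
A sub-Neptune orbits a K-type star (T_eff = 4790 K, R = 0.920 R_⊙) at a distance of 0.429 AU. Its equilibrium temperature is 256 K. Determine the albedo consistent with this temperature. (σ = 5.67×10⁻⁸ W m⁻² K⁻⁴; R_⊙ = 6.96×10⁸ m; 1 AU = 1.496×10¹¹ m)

A ≈ 0.67

R_⋆ = 0.920 × 6.96×10⁸ = 6.40×10⁸ m.
d = 0.429 AU = 6.42×10¹⁰ m.
L = 4πR_⋆²σT_⋆⁴ = 4π(6.40×10⁸)² × 5.67×10⁻⁸ × (4790)⁴ = 1.54×10²⁶ W.
S = L/(4πd²) = 2970 W m⁻².
From T_eq⁴ = S(1−A)/(4σ): 1−A = 4σT_eq⁴/S.
1−A = 4 × 5.67×10⁻⁸ × (256)⁴ / 2970 = 0.328.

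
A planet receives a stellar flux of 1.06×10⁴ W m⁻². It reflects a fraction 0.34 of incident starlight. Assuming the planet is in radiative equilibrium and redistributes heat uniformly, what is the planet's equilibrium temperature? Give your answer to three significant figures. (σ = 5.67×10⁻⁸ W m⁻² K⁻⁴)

T_eq ≈ 419 K

Energy balance: absorbed = emitted ⇒ πR²·S(1−A) = 4πR²·σT_eq⁴, so T_eq⁴ = S(1−A)/(4σ).
T_eq = [1.06×10⁴ × 0.66 / (4 × 5.67×10⁻⁸)]^(1/4) = (3.08×10¹⁰)^(1/4) = 419 K.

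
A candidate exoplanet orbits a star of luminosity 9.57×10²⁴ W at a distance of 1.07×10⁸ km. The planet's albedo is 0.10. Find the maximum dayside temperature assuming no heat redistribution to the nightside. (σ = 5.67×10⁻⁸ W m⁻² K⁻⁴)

T_ss ≈ 180 K

d = 1.07×10⁸ km = 1.07×10¹¹ m.
Flux: S = L/(4πd²) = 9.57×10²⁴/(4π×(1.07×10¹¹)²) = 66.5 W m⁻².
With no redistribution each surface element balances locally: S(1−A) = σT⁴.
T = [66.5 × 0.90 / 5.67×10⁻⁸]^(1/4) = (1.06×10⁹)^(1/4) = 180 K.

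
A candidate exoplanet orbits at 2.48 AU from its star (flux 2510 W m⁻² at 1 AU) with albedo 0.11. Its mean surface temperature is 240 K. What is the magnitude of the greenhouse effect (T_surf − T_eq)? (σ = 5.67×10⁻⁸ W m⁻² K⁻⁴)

S = 2510/2.48² = 408.1 W m⁻².
T_eq = [S(1−A)/(4σ)]^(1/4) = [408.1×0.89/(4×5.67×10⁻⁸)]^(1/4) = 200.0 K.
ΔT = T_surf − T_eq = 240 − 200.0.

ΔT ≈ 40.0 K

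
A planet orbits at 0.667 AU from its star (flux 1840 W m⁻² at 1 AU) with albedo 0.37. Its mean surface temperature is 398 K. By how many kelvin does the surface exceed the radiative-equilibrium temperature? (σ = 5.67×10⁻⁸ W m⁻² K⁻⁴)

ΔT ≈ 70.6 K

S = 1840/0.667² = 4136 W m⁻².
T_eq = [S(1−A)/(4σ)]^(1/4) = [4136×0.63/(4×5.67×10⁻⁸)]^(1/4) = 327.4 K.
ΔT = T_surf − T_eq = 398 − 327.4.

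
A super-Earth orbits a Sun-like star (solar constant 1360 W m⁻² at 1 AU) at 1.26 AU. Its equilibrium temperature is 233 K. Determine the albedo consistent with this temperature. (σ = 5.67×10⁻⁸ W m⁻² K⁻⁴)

Flux at 1.26 AU: S = 1360/1.26² = 857 W m⁻².
From T_eq⁴ = S(1−A)/(4σ): 1−A = 4σT_eq⁴/S.
1−A = 4 × 5.67×10⁻⁸ × (233)⁴ / 857 = 0.780.

A ≈ 0.22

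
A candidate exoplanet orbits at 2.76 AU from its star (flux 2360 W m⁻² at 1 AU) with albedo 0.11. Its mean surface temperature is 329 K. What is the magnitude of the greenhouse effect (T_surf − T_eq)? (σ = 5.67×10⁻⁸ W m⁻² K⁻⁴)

ΔT ≈ 142.3 K

S = 2360/2.76² = 309.8 W m⁻².
T_eq = [S(1−A)/(4σ)]^(1/4) = [309.8×0.89/(4×5.67×10⁻⁸)]^(1/4) = 186.7 K.
ΔT = T_surf − T_eq = 329 − 186.7.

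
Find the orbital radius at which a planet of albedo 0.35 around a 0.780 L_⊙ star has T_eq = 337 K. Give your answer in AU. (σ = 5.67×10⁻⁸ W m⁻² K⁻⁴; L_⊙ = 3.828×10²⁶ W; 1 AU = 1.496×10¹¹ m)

d ≈ 0.486 AU

L = 0.780 × 3.828×10²⁶ = 2.99×10²⁶ W.
From T_eq⁴ = L(1−A)/(16πσd²): d = √[L(1−A)/(16πσT_eq⁴)].
d = √[2.99×10²⁶ × 0.65 / (16π × 5.67×10⁻⁸ × (337)⁴)] = 7.27×10¹⁰ m = 0.486 AU.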